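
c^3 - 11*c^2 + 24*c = c*(c - 8)*(c - 3)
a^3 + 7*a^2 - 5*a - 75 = (a - 3)*(a + 5)^2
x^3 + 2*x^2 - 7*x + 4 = (x - 1)^2*(x + 4)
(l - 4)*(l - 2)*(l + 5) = l^3 - l^2 - 22*l + 40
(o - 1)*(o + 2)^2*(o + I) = o^4 + 3*o^3 + I*o^3 + 3*I*o^2 - 4*o - 4*I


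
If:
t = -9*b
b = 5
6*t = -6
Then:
No Solution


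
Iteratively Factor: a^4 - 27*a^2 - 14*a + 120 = (a + 4)*(a^3 - 4*a^2 - 11*a + 30) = (a - 2)*(a + 4)*(a^2 - 2*a - 15) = (a - 2)*(a + 3)*(a + 4)*(a - 5)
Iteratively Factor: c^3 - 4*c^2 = (c)*(c^2 - 4*c) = c^2*(c - 4)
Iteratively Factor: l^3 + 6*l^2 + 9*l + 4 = (l + 4)*(l^2 + 2*l + 1) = (l + 1)*(l + 4)*(l + 1)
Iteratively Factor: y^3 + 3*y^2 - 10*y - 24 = (y + 2)*(y^2 + y - 12) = (y - 3)*(y + 2)*(y + 4)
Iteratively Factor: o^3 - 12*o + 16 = (o - 2)*(o^2 + 2*o - 8) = (o - 2)*(o + 4)*(o - 2)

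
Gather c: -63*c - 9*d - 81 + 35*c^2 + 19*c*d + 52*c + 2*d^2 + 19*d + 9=35*c^2 + c*(19*d - 11) + 2*d^2 + 10*d - 72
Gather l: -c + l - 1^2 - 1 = -c + l - 2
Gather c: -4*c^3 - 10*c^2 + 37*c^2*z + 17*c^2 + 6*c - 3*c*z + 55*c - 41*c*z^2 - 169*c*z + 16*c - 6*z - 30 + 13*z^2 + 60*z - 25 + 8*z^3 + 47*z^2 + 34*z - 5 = -4*c^3 + c^2*(37*z + 7) + c*(-41*z^2 - 172*z + 77) + 8*z^3 + 60*z^2 + 88*z - 60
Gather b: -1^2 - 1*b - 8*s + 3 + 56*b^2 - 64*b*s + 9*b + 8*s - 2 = 56*b^2 + b*(8 - 64*s)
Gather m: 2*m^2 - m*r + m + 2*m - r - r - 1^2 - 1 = 2*m^2 + m*(3 - r) - 2*r - 2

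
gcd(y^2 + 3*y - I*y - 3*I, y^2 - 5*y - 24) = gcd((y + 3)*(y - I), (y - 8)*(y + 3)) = y + 3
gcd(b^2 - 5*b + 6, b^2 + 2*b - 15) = b - 3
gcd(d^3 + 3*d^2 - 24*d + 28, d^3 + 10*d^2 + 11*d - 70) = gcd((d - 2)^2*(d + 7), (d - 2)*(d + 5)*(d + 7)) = d^2 + 5*d - 14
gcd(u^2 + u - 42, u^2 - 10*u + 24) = u - 6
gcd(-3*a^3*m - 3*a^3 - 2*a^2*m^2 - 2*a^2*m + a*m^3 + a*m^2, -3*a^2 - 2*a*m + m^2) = 3*a^2 + 2*a*m - m^2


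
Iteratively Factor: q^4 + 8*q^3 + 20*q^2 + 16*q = (q + 4)*(q^3 + 4*q^2 + 4*q) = (q + 2)*(q + 4)*(q^2 + 2*q) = (q + 2)^2*(q + 4)*(q)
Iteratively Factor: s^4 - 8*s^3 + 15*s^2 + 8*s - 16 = (s - 1)*(s^3 - 7*s^2 + 8*s + 16) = (s - 1)*(s + 1)*(s^2 - 8*s + 16) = (s - 4)*(s - 1)*(s + 1)*(s - 4)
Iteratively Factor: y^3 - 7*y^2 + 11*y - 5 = (y - 1)*(y^2 - 6*y + 5) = (y - 1)^2*(y - 5)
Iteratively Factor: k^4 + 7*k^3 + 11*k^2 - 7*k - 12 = (k - 1)*(k^3 + 8*k^2 + 19*k + 12) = (k - 1)*(k + 4)*(k^2 + 4*k + 3) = (k - 1)*(k + 3)*(k + 4)*(k + 1)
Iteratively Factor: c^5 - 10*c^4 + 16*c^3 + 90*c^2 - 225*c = (c - 3)*(c^4 - 7*c^3 - 5*c^2 + 75*c) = (c - 5)*(c - 3)*(c^3 - 2*c^2 - 15*c) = c*(c - 5)*(c - 3)*(c^2 - 2*c - 15) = c*(c - 5)*(c - 3)*(c + 3)*(c - 5)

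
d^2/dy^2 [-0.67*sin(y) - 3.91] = 0.67*sin(y)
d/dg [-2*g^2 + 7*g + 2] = 7 - 4*g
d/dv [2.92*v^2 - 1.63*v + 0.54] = 5.84*v - 1.63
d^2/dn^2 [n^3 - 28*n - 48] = 6*n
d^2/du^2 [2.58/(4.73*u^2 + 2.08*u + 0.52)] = (-115.444164*u^2 - 50.766144*u + 2.58*(9.46*u + 2.08)*(18.92*u + 4.16) - 12.691536)/(4.73*u^2 + 2.08*u + 0.52)^3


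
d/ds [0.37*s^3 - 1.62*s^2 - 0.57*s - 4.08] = 1.11*s^2 - 3.24*s - 0.57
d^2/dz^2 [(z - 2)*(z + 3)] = 2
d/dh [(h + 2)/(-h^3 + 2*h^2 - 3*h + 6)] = (-h^3 + 2*h^2 - 3*h + (h + 2)*(3*h^2 - 4*h + 3) + 6)/(h^3 - 2*h^2 + 3*h - 6)^2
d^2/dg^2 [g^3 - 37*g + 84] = 6*g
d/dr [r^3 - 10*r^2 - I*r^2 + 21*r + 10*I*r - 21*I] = 3*r^2 - 20*r - 2*I*r + 21 + 10*I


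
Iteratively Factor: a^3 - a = (a)*(a^2 - 1) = a*(a - 1)*(a + 1)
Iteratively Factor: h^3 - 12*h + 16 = (h + 4)*(h^2 - 4*h + 4) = (h - 2)*(h + 4)*(h - 2)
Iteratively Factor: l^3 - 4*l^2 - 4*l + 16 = (l + 2)*(l^2 - 6*l + 8) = (l - 4)*(l + 2)*(l - 2)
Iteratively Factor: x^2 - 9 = (x + 3)*(x - 3)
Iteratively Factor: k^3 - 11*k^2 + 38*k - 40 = (k - 2)*(k^2 - 9*k + 20) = (k - 5)*(k - 2)*(k - 4)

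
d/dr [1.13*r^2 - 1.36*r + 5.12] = 2.26*r - 1.36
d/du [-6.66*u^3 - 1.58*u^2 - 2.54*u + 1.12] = -19.98*u^2 - 3.16*u - 2.54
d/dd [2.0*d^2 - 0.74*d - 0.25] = 4.0*d - 0.74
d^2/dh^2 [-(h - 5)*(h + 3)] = -2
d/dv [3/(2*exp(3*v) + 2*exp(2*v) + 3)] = (-18*exp(v) - 12)*exp(2*v)/(2*exp(3*v) + 2*exp(2*v) + 3)^2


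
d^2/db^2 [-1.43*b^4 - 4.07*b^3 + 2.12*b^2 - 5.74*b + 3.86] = -17.16*b^2 - 24.42*b + 4.24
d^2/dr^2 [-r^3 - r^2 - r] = -6*r - 2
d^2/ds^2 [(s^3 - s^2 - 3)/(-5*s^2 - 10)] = 2*(2*s^3 + 3*s^2 - 12*s - 2)/(5*(s^6 + 6*s^4 + 12*s^2 + 8))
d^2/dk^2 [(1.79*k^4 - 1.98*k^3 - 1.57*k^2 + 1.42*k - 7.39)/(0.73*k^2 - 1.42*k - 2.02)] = (1.907782*k^6 - 11.133084*k^5 + 5.81893200000001*k^4 + 66.585128*k^3 + 16.050882*k^2 + 10.051284*k - 72.555692)/(0.389017*k^6 - 2.270154*k^5 + 1.186542*k^4 + 9.700304*k^3 - 3.283308*k^2 - 17.382504*k - 8.242408)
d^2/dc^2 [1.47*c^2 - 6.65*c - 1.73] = 2.94000000000000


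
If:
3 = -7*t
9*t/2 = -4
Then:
No Solution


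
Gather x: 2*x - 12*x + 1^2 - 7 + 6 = -10*x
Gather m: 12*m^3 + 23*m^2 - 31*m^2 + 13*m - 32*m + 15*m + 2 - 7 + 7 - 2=12*m^3 - 8*m^2 - 4*m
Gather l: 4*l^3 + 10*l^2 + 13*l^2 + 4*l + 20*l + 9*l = 4*l^3 + 23*l^2 + 33*l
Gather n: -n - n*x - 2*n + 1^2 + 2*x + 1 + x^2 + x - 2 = n*(-x - 3) + x^2 + 3*x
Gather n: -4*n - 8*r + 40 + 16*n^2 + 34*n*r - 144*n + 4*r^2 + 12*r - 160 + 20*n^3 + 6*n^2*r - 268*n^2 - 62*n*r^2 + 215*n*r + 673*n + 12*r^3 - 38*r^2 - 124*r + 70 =20*n^3 + n^2*(6*r - 252) + n*(-62*r^2 + 249*r + 525) + 12*r^3 - 34*r^2 - 120*r - 50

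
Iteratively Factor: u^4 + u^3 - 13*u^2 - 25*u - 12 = (u + 3)*(u^3 - 2*u^2 - 7*u - 4) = (u - 4)*(u + 3)*(u^2 + 2*u + 1) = (u - 4)*(u + 1)*(u + 3)*(u + 1)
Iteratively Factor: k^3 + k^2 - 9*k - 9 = (k + 3)*(k^2 - 2*k - 3) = (k + 1)*(k + 3)*(k - 3)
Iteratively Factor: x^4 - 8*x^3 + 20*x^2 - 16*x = (x - 4)*(x^3 - 4*x^2 + 4*x) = x*(x - 4)*(x^2 - 4*x + 4) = x*(x - 4)*(x - 2)*(x - 2)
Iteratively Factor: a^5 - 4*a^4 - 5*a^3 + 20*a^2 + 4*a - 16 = (a + 1)*(a^4 - 5*a^3 + 20*a - 16) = (a + 1)*(a + 2)*(a^3 - 7*a^2 + 14*a - 8) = (a - 4)*(a + 1)*(a + 2)*(a^2 - 3*a + 2) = (a - 4)*(a - 2)*(a + 1)*(a + 2)*(a - 1)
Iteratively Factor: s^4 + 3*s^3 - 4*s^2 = (s)*(s^3 + 3*s^2 - 4*s) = s*(s + 4)*(s^2 - s) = s*(s - 1)*(s + 4)*(s)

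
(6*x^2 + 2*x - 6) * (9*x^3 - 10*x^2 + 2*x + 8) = 54*x^5 - 42*x^4 - 62*x^3 + 112*x^2 + 4*x - 48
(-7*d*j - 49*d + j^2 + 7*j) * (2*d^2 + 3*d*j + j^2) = -14*d^3*j - 98*d^3 - 19*d^2*j^2 - 133*d^2*j - 4*d*j^3 - 28*d*j^2 + j^4 + 7*j^3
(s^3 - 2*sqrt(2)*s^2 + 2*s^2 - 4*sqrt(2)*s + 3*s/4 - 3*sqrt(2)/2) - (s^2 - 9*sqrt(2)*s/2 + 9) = s^3 - 2*sqrt(2)*s^2 + s^2 + sqrt(2)*s/2 + 3*s/4 - 9 - 3*sqrt(2)/2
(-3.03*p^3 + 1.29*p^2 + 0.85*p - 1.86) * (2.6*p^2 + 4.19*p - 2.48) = -7.878*p^5 - 9.3417*p^4 + 15.1295*p^3 - 4.4737*p^2 - 9.9014*p + 4.6128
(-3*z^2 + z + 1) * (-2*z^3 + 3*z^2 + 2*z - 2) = 6*z^5 - 11*z^4 - 5*z^3 + 11*z^2 - 2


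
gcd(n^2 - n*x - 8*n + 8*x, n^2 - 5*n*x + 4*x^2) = -n + x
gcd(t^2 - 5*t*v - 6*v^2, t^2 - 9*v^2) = 1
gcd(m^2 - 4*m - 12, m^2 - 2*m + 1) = 1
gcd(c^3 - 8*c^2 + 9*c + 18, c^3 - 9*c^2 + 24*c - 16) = 1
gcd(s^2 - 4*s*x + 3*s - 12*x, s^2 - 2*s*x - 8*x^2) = -s + 4*x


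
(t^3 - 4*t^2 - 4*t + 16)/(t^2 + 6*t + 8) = (t^2 - 6*t + 8)/(t + 4)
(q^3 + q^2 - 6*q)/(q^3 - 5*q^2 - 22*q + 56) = q*(q + 3)/(q^2 - 3*q - 28)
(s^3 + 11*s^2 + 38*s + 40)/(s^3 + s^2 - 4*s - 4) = (s^2 + 9*s + 20)/(s^2 - s - 2)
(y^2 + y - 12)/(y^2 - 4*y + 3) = (y + 4)/(y - 1)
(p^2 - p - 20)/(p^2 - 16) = (p - 5)/(p - 4)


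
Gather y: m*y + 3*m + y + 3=3*m + y*(m + 1) + 3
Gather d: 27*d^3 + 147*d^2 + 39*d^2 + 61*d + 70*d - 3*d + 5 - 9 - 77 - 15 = 27*d^3 + 186*d^2 + 128*d - 96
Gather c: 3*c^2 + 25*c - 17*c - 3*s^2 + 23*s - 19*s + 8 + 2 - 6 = 3*c^2 + 8*c - 3*s^2 + 4*s + 4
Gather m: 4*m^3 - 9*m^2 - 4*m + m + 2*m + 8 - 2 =4*m^3 - 9*m^2 - m + 6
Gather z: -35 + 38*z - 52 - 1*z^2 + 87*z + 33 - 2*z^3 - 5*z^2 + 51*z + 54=-2*z^3 - 6*z^2 + 176*z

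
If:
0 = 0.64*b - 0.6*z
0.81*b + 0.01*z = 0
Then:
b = 0.00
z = 0.00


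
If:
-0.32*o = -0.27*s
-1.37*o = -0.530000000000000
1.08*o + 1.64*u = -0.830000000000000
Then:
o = 0.39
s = 0.46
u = -0.76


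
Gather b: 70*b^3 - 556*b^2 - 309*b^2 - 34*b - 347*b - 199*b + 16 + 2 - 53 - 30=70*b^3 - 865*b^2 - 580*b - 65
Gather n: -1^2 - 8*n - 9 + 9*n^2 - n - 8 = 9*n^2 - 9*n - 18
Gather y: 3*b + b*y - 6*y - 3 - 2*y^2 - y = 3*b - 2*y^2 + y*(b - 7) - 3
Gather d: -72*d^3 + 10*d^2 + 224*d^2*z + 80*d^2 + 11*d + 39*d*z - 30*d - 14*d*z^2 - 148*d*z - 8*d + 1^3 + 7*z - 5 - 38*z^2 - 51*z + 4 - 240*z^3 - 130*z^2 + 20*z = -72*d^3 + d^2*(224*z + 90) + d*(-14*z^2 - 109*z - 27) - 240*z^3 - 168*z^2 - 24*z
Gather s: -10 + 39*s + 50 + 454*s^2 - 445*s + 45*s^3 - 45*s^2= 45*s^3 + 409*s^2 - 406*s + 40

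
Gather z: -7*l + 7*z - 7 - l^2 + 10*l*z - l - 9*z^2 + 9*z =-l^2 - 8*l - 9*z^2 + z*(10*l + 16) - 7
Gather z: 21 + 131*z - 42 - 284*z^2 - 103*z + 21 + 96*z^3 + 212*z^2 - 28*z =96*z^3 - 72*z^2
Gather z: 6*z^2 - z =6*z^2 - z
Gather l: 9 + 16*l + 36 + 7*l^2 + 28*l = 7*l^2 + 44*l + 45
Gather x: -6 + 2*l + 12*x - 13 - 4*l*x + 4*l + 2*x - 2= 6*l + x*(14 - 4*l) - 21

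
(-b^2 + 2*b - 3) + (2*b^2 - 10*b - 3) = b^2 - 8*b - 6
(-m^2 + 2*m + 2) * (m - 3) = -m^3 + 5*m^2 - 4*m - 6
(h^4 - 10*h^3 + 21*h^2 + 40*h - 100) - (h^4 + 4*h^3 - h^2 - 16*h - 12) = -14*h^3 + 22*h^2 + 56*h - 88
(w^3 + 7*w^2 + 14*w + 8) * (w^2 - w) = w^5 + 6*w^4 + 7*w^3 - 6*w^2 - 8*w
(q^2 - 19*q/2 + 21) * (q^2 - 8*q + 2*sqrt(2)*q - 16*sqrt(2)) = q^4 - 35*q^3/2 + 2*sqrt(2)*q^3 - 35*sqrt(2)*q^2 + 97*q^2 - 168*q + 194*sqrt(2)*q - 336*sqrt(2)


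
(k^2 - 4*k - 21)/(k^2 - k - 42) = (k + 3)/(k + 6)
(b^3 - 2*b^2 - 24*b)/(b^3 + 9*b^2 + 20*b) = (b - 6)/(b + 5)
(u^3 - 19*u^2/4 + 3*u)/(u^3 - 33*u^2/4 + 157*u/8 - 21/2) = 2*u/(2*u - 7)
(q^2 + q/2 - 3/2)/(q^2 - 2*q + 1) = (q + 3/2)/(q - 1)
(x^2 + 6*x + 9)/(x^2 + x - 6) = (x + 3)/(x - 2)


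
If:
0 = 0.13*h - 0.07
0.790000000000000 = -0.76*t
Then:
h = 0.54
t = -1.04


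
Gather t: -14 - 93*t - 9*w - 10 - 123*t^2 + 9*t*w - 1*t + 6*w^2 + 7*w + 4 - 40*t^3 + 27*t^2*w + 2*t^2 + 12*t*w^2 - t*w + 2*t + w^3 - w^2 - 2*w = -40*t^3 + t^2*(27*w - 121) + t*(12*w^2 + 8*w - 92) + w^3 + 5*w^2 - 4*w - 20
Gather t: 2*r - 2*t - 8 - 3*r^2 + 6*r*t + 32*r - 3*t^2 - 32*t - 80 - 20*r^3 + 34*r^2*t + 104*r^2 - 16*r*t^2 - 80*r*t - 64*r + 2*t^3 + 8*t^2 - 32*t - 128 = -20*r^3 + 101*r^2 - 30*r + 2*t^3 + t^2*(5 - 16*r) + t*(34*r^2 - 74*r - 66) - 216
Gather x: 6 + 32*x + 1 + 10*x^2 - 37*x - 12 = 10*x^2 - 5*x - 5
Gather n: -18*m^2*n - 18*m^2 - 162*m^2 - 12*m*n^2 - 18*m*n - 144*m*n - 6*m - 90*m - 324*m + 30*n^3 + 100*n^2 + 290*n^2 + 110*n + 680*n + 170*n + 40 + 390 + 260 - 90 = -180*m^2 - 420*m + 30*n^3 + n^2*(390 - 12*m) + n*(-18*m^2 - 162*m + 960) + 600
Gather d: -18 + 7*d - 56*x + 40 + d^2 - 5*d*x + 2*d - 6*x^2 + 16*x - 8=d^2 + d*(9 - 5*x) - 6*x^2 - 40*x + 14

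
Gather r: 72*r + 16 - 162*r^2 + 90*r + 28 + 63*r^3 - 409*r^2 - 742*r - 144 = 63*r^3 - 571*r^2 - 580*r - 100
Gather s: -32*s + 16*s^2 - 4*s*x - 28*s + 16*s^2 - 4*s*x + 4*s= 32*s^2 + s*(-8*x - 56)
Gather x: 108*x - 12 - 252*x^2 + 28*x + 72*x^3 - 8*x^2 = 72*x^3 - 260*x^2 + 136*x - 12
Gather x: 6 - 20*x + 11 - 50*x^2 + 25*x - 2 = -50*x^2 + 5*x + 15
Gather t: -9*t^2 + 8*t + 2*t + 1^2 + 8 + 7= -9*t^2 + 10*t + 16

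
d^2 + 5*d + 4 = (d + 1)*(d + 4)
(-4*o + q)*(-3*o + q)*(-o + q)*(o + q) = -12*o^4 + 7*o^3*q + 11*o^2*q^2 - 7*o*q^3 + q^4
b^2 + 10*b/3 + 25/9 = (b + 5/3)^2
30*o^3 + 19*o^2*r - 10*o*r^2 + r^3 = (-6*o + r)*(-5*o + r)*(o + r)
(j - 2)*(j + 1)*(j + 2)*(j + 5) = j^4 + 6*j^3 + j^2 - 24*j - 20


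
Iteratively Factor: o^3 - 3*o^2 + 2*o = (o - 2)*(o^2 - o) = (o - 2)*(o - 1)*(o)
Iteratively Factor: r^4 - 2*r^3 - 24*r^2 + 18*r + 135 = (r - 5)*(r^3 + 3*r^2 - 9*r - 27) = (r - 5)*(r + 3)*(r^2 - 9) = (r - 5)*(r + 3)^2*(r - 3)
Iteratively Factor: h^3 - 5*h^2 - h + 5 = (h - 5)*(h^2 - 1) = (h - 5)*(h + 1)*(h - 1)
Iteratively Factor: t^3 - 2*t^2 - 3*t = (t - 3)*(t^2 + t) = t*(t - 3)*(t + 1)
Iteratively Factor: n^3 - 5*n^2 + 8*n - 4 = (n - 2)*(n^2 - 3*n + 2) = (n - 2)^2*(n - 1)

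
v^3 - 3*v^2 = v^2*(v - 3)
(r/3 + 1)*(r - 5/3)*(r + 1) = r^3/3 + 7*r^2/9 - 11*r/9 - 5/3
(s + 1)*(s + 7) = s^2 + 8*s + 7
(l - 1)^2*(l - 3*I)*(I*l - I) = I*l^4 + 3*l^3 - 3*I*l^3 - 9*l^2 + 3*I*l^2 + 9*l - I*l - 3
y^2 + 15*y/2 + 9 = (y + 3/2)*(y + 6)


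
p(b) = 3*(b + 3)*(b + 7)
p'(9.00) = 84.00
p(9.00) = 576.00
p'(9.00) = 84.00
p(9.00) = 576.00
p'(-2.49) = 15.06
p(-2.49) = 6.90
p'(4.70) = 58.20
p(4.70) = 270.27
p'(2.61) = 45.66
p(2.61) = 161.74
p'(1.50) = 39.00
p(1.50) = 114.75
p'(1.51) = 39.06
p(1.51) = 115.14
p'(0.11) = 30.66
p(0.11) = 66.34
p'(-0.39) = 27.66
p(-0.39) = 51.76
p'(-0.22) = 28.68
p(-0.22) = 56.55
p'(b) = 6*b + 30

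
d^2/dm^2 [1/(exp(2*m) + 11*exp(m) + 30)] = (2*(2*exp(m) + 11)^2*exp(m) - (4*exp(m) + 11)*(exp(2*m) + 11*exp(m) + 30))*exp(m)/(exp(2*m) + 11*exp(m) + 30)^3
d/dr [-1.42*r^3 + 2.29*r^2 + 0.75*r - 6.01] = -4.26*r^2 + 4.58*r + 0.75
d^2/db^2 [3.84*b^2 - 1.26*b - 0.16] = 7.68000000000000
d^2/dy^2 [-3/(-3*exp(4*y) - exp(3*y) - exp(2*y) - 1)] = 3*(2*(12*exp(2*y) + 3*exp(y) + 2)^2*exp(2*y) - (48*exp(2*y) + 9*exp(y) + 4)*(3*exp(4*y) + exp(3*y) + exp(2*y) + 1))*exp(2*y)/(3*exp(4*y) + exp(3*y) + exp(2*y) + 1)^3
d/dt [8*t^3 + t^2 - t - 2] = 24*t^2 + 2*t - 1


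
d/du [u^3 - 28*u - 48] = 3*u^2 - 28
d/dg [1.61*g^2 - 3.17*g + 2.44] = 3.22*g - 3.17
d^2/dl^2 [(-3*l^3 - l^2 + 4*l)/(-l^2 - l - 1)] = 2*(-5*l^3 + 6*l^2 + 21*l + 5)/(l^6 + 3*l^5 + 6*l^4 + 7*l^3 + 6*l^2 + 3*l + 1)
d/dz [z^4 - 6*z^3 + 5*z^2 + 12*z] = 4*z^3 - 18*z^2 + 10*z + 12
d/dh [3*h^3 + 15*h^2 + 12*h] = 9*h^2 + 30*h + 12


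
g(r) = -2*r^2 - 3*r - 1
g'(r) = -4*r - 3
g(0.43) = -2.66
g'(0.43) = -4.72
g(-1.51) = -1.03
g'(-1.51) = 3.04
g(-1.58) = -1.25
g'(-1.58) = 3.32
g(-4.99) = -35.83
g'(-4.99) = 16.96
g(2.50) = -21.00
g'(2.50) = -13.00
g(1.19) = -7.40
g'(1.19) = -7.76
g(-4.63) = -29.98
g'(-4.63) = 15.52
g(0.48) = -2.90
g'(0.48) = -4.92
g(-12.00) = -253.00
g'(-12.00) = 45.00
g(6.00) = -91.00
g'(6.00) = -27.00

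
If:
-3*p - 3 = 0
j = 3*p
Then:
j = -3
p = -1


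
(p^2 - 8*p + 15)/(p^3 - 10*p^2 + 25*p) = (p - 3)/(p*(p - 5))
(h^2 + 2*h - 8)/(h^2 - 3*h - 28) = (h - 2)/(h - 7)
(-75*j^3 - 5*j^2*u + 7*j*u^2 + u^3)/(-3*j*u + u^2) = 25*j^2/u + 10*j + u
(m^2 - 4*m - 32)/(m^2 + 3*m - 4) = (m - 8)/(m - 1)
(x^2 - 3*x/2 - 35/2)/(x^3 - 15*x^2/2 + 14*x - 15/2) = (2*x + 7)/(2*x^2 - 5*x + 3)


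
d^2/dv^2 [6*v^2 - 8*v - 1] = 12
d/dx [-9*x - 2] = -9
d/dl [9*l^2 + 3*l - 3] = 18*l + 3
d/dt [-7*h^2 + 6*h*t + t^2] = 6*h + 2*t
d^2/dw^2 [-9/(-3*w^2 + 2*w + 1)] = 18*(9*w^2 - 6*w - 4*(3*w - 1)^2 - 3)/(-3*w^2 + 2*w + 1)^3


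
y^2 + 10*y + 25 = (y + 5)^2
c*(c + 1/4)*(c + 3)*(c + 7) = c^4 + 41*c^3/4 + 47*c^2/2 + 21*c/4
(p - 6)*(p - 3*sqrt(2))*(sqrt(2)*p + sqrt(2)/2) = sqrt(2)*p^3 - 11*sqrt(2)*p^2/2 - 6*p^2 - 3*sqrt(2)*p + 33*p + 18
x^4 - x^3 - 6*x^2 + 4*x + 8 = (x - 2)^2*(x + 1)*(x + 2)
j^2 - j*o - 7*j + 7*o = (j - 7)*(j - o)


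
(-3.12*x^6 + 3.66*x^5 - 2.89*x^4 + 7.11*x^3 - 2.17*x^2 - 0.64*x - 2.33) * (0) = 0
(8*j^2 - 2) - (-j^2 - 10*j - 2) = 9*j^2 + 10*j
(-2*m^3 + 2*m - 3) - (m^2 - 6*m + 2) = -2*m^3 - m^2 + 8*m - 5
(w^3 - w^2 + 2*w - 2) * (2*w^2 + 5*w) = 2*w^5 + 3*w^4 - w^3 + 6*w^2 - 10*w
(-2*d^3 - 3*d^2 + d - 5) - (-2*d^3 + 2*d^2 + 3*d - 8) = -5*d^2 - 2*d + 3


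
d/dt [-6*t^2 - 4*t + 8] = -12*t - 4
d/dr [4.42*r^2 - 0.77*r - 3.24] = 8.84*r - 0.77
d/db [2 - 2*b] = -2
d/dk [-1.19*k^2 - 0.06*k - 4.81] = -2.38*k - 0.06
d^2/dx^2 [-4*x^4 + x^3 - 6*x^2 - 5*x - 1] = -48*x^2 + 6*x - 12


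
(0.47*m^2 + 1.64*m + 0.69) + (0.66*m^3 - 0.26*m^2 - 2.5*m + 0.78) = 0.66*m^3 + 0.21*m^2 - 0.86*m + 1.47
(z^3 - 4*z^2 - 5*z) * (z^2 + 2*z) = z^5 - 2*z^4 - 13*z^3 - 10*z^2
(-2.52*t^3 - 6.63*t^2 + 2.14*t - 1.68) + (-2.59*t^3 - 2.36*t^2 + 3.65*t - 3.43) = -5.11*t^3 - 8.99*t^2 + 5.79*t - 5.11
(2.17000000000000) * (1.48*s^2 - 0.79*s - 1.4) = 3.2116*s^2 - 1.7143*s - 3.038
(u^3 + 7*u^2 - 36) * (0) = 0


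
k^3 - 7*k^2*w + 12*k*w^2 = k*(k - 4*w)*(k - 3*w)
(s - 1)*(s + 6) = s^2 + 5*s - 6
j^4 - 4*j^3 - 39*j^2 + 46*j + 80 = (j - 8)*(j - 2)*(j + 1)*(j + 5)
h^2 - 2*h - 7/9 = (h - 7/3)*(h + 1/3)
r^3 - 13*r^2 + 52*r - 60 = (r - 6)*(r - 5)*(r - 2)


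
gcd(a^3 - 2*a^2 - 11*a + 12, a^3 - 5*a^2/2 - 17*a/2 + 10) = a^2 - 5*a + 4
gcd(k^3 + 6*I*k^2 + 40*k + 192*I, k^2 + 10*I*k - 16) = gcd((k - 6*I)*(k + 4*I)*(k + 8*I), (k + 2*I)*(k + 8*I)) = k + 8*I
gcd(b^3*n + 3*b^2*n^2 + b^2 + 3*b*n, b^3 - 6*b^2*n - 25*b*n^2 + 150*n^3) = 1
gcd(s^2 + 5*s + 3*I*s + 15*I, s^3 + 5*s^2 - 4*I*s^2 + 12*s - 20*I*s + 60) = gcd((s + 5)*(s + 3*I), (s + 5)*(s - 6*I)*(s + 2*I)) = s + 5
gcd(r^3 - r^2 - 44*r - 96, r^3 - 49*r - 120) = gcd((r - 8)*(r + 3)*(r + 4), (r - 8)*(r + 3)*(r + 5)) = r^2 - 5*r - 24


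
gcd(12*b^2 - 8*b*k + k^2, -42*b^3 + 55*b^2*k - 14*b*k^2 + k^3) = 6*b - k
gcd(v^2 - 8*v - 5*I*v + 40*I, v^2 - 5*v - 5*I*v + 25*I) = v - 5*I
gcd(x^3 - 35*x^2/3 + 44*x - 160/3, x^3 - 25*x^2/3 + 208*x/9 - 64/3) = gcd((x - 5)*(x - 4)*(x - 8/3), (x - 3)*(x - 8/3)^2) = x - 8/3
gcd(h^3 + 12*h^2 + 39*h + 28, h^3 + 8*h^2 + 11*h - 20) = h + 4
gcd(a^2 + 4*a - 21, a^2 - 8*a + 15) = a - 3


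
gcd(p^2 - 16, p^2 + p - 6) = 1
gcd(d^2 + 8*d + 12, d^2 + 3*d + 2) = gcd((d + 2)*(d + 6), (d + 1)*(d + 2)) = d + 2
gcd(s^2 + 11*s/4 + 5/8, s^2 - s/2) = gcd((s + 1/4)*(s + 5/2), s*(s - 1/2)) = 1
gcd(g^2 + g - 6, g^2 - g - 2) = g - 2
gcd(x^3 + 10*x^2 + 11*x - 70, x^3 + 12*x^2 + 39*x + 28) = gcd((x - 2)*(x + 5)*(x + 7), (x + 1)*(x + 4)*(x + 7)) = x + 7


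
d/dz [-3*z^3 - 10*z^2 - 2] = z*(-9*z - 20)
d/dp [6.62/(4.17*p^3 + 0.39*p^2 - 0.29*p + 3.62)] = (-82.8162*p^2 - 5.1636*p + 1.9198)/(4.17*p^3 + 0.39*p^2 - 0.29*p + 3.62)^2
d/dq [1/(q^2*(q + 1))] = (-3*q - 2)/(q^3*(q^2 + 2*q + 1))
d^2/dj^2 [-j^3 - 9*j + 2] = -6*j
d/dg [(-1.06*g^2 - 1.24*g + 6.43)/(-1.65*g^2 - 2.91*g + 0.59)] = (1.0386*g^2 + 19.9682*g + 17.9797)/(2.7225*g^4 + 9.603*g^3 + 6.5211*g^2 - 3.4338*g + 0.3481)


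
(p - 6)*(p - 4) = p^2 - 10*p + 24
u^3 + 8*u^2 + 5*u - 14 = (u - 1)*(u + 2)*(u + 7)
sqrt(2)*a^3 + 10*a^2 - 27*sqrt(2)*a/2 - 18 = (a - 3*sqrt(2)/2)*(a + 6*sqrt(2))*(sqrt(2)*a + 1)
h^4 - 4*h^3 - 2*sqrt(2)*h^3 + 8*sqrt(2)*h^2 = h^2*(h - 4)*(h - 2*sqrt(2))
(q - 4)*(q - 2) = q^2 - 6*q + 8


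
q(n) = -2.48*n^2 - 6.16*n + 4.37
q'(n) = -4.96*n - 6.16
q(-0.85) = 7.81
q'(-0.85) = -1.94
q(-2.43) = 4.69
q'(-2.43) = 5.89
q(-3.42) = -3.57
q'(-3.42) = 10.80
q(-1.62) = 7.84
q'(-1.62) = 1.88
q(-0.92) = 7.94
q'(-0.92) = -1.60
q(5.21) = -95.04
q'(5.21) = -32.00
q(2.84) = -33.13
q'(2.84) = -20.25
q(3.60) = -49.95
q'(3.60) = -24.02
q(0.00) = 4.37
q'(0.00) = -6.16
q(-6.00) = -47.95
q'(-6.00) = 23.60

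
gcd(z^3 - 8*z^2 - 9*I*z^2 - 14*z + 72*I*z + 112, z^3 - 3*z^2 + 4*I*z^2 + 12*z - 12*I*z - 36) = z - 2*I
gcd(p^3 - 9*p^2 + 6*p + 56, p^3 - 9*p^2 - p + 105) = p - 7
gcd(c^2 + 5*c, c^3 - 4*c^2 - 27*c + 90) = c + 5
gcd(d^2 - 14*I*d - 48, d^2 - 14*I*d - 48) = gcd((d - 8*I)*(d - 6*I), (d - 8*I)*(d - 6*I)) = d^2 - 14*I*d - 48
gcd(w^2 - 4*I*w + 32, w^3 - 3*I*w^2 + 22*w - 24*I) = w + 4*I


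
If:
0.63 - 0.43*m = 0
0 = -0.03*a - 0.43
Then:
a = -14.33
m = 1.47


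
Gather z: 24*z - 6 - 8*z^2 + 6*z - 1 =-8*z^2 + 30*z - 7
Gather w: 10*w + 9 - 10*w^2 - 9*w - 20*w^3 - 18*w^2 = -20*w^3 - 28*w^2 + w + 9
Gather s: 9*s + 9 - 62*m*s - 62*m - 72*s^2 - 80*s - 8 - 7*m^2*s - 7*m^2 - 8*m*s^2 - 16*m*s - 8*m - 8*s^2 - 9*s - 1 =-7*m^2 - 70*m + s^2*(-8*m - 80) + s*(-7*m^2 - 78*m - 80)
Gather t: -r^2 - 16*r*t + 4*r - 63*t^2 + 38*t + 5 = -r^2 + 4*r - 63*t^2 + t*(38 - 16*r) + 5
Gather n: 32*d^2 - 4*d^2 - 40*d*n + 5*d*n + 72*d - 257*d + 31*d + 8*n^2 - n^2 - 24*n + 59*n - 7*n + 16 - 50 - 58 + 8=28*d^2 - 154*d + 7*n^2 + n*(28 - 35*d) - 84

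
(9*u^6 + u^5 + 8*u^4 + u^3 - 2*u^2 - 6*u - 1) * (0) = 0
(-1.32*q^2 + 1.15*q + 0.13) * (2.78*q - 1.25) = -3.6696*q^3 + 4.847*q^2 - 1.0761*q - 0.1625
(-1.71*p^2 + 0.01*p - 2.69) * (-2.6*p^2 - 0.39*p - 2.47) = 4.446*p^4 + 0.6409*p^3 + 11.2138*p^2 + 1.0244*p + 6.6443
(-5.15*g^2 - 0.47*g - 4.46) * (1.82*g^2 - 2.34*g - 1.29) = -9.373*g^4 + 11.1956*g^3 - 0.3739*g^2 + 11.0427*g + 5.7534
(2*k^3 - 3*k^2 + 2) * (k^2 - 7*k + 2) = 2*k^5 - 17*k^4 + 25*k^3 - 4*k^2 - 14*k + 4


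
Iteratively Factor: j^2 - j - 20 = (j + 4)*(j - 5)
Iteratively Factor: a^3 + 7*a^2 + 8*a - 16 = (a + 4)*(a^2 + 3*a - 4) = (a - 1)*(a + 4)*(a + 4)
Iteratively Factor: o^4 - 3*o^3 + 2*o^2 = (o - 2)*(o^3 - o^2) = (o - 2)*(o - 1)*(o^2) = o*(o - 2)*(o - 1)*(o)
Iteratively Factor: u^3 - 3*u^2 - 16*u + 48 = (u - 4)*(u^2 + u - 12) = (u - 4)*(u - 3)*(u + 4)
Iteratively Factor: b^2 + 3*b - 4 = (b - 1)*(b + 4)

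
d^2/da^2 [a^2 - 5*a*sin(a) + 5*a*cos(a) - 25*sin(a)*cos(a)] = -5*sqrt(2)*a*cos(a + pi/4) + 50*sin(2*a) - 10*sqrt(2)*sin(a + pi/4) + 2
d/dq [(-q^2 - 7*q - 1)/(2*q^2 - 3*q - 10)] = (17*q^2 + 24*q + 67)/(4*q^4 - 12*q^3 - 31*q^2 + 60*q + 100)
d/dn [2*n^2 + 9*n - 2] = 4*n + 9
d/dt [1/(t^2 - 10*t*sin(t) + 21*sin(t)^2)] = 2*(5*t*cos(t) - t + 5*sin(t) - 21*sin(2*t)/2)/((t - 7*sin(t))^2*(t - 3*sin(t))^2)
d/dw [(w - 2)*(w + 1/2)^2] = (2*w + 1)*(6*w - 7)/4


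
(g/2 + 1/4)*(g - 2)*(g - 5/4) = g^3/2 - 11*g^2/8 + 7*g/16 + 5/8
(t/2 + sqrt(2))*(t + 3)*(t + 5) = t^3/2 + sqrt(2)*t^2 + 4*t^2 + 15*t/2 + 8*sqrt(2)*t + 15*sqrt(2)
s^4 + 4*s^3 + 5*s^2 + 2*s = s*(s + 1)^2*(s + 2)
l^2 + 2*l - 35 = (l - 5)*(l + 7)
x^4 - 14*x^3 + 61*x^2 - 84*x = x*(x - 7)*(x - 4)*(x - 3)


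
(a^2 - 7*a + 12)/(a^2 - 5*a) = (a^2 - 7*a + 12)/(a*(a - 5))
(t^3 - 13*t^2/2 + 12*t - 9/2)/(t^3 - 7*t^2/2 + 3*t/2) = (t - 3)/t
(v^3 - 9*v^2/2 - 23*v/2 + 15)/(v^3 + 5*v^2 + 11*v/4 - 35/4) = 2*(v - 6)/(2*v + 7)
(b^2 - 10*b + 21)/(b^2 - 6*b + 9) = (b - 7)/(b - 3)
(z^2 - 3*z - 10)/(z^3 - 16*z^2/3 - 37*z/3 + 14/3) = 3*(z - 5)/(3*z^2 - 22*z + 7)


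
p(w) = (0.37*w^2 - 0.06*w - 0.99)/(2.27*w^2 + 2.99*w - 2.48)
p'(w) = (-4.54*w - 2.99)*(0.37*w^2 - 0.06*w - 0.99)/(2.27*w^2 + 2.99*w - 2.48)^2 + (0.74*w - 0.06)/(2.27*w^2 + 2.99*w - 2.48)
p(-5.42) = 0.21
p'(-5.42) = 0.01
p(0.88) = -0.40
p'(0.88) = 1.76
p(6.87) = 0.13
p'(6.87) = 0.01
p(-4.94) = 0.22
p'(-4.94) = 0.01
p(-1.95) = 1.66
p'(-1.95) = 25.67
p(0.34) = 0.81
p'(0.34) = 2.88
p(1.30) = -0.08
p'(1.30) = 0.32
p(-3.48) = 0.25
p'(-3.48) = 0.04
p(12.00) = 0.14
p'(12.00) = 0.00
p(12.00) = 0.14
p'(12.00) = 0.00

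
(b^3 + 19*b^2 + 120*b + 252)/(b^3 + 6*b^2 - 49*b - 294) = (b + 6)/(b - 7)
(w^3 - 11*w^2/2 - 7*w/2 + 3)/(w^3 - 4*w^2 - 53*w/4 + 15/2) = 2*(w + 1)/(2*w + 5)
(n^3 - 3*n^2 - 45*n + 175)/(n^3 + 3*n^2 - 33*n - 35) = (n - 5)/(n + 1)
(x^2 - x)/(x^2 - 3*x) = (x - 1)/(x - 3)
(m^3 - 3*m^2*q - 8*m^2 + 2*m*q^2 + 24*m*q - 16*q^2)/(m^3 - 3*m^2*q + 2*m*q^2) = (m - 8)/m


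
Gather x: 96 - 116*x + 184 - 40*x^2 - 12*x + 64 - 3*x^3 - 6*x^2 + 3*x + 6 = -3*x^3 - 46*x^2 - 125*x + 350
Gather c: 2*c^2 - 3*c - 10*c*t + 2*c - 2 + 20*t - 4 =2*c^2 + c*(-10*t - 1) + 20*t - 6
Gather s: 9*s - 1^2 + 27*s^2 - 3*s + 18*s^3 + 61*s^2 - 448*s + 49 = 18*s^3 + 88*s^2 - 442*s + 48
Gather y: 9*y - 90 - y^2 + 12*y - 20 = -y^2 + 21*y - 110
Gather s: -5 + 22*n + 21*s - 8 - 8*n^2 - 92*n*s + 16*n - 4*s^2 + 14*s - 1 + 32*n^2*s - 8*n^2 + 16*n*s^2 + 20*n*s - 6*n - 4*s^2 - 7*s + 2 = -16*n^2 + 32*n + s^2*(16*n - 8) + s*(32*n^2 - 72*n + 28) - 12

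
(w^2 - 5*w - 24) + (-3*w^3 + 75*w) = -3*w^3 + w^2 + 70*w - 24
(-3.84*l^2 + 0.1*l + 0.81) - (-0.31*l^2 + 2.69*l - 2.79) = -3.53*l^2 - 2.59*l + 3.6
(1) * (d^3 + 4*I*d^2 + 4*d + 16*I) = d^3 + 4*I*d^2 + 4*d + 16*I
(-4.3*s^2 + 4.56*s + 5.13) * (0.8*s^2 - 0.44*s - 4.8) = -3.44*s^4 + 5.54*s^3 + 22.7376*s^2 - 24.1452*s - 24.624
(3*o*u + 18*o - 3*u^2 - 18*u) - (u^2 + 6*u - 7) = 3*o*u + 18*o - 4*u^2 - 24*u + 7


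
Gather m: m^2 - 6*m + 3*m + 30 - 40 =m^2 - 3*m - 10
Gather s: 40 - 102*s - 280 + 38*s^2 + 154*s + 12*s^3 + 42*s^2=12*s^3 + 80*s^2 + 52*s - 240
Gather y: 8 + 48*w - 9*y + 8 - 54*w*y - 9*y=48*w + y*(-54*w - 18) + 16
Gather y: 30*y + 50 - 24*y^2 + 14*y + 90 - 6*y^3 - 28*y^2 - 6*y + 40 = -6*y^3 - 52*y^2 + 38*y + 180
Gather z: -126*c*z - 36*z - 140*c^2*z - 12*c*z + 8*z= z*(-140*c^2 - 138*c - 28)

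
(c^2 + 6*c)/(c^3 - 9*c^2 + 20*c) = (c + 6)/(c^2 - 9*c + 20)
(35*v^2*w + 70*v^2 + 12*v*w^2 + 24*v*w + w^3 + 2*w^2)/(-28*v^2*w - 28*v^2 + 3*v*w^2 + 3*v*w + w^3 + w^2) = (-5*v*w - 10*v - w^2 - 2*w)/(4*v*w + 4*v - w^2 - w)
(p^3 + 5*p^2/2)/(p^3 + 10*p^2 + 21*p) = p*(2*p + 5)/(2*(p^2 + 10*p + 21))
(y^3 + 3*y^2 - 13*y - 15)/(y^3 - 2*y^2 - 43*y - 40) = (y - 3)/(y - 8)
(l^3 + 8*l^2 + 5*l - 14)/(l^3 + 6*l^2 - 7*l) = (l + 2)/l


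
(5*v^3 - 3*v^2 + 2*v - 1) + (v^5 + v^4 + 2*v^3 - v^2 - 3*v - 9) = v^5 + v^4 + 7*v^3 - 4*v^2 - v - 10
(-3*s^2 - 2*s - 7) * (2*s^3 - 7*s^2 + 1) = -6*s^5 + 17*s^4 + 46*s^2 - 2*s - 7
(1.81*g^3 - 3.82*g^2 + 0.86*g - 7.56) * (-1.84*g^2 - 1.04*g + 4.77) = -3.3304*g^5 + 5.1464*g^4 + 11.0241*g^3 - 5.2054*g^2 + 11.9646*g - 36.0612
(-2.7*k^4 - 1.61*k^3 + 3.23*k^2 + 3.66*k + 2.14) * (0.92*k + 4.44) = -2.484*k^5 - 13.4692*k^4 - 4.1768*k^3 + 17.7084*k^2 + 18.2192*k + 9.5016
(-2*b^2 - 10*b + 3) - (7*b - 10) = -2*b^2 - 17*b + 13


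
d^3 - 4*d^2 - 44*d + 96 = (d - 8)*(d - 2)*(d + 6)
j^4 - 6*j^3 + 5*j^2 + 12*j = j*(j - 4)*(j - 3)*(j + 1)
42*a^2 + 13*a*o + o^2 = (6*a + o)*(7*a + o)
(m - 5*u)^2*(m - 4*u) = m^3 - 14*m^2*u + 65*m*u^2 - 100*u^3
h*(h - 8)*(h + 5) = h^3 - 3*h^2 - 40*h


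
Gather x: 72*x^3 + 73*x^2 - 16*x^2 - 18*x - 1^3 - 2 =72*x^3 + 57*x^2 - 18*x - 3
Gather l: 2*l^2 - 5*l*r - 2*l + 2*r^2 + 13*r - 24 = 2*l^2 + l*(-5*r - 2) + 2*r^2 + 13*r - 24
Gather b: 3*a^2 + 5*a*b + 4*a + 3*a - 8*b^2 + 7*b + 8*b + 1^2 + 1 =3*a^2 + 7*a - 8*b^2 + b*(5*a + 15) + 2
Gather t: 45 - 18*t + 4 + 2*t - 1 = 48 - 16*t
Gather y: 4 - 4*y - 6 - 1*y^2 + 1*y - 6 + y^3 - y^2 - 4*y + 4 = y^3 - 2*y^2 - 7*y - 4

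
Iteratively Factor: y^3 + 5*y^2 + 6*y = (y + 2)*(y^2 + 3*y) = (y + 2)*(y + 3)*(y)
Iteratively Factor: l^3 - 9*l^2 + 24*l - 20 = (l - 2)*(l^2 - 7*l + 10) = (l - 5)*(l - 2)*(l - 2)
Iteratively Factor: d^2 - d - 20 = (d + 4)*(d - 5)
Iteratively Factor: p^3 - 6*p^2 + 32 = (p + 2)*(p^2 - 8*p + 16) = (p - 4)*(p + 2)*(p - 4)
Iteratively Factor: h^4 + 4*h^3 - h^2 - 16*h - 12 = (h + 1)*(h^3 + 3*h^2 - 4*h - 12) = (h + 1)*(h + 2)*(h^2 + h - 6) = (h - 2)*(h + 1)*(h + 2)*(h + 3)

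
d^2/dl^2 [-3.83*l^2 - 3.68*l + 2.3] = -7.66000000000000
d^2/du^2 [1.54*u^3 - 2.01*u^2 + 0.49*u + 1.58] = 9.24*u - 4.02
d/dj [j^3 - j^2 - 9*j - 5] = 3*j^2 - 2*j - 9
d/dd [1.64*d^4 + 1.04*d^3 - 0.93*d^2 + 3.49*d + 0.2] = 6.56*d^3 + 3.12*d^2 - 1.86*d + 3.49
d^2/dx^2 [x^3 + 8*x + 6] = 6*x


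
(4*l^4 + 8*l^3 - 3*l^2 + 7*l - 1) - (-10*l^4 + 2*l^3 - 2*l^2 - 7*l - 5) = 14*l^4 + 6*l^3 - l^2 + 14*l + 4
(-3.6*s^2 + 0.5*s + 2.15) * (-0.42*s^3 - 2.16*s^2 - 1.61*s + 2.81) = 1.512*s^5 + 7.566*s^4 + 3.813*s^3 - 15.565*s^2 - 2.0565*s + 6.0415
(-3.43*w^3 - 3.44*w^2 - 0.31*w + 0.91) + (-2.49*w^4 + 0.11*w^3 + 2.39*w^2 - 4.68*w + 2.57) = -2.49*w^4 - 3.32*w^3 - 1.05*w^2 - 4.99*w + 3.48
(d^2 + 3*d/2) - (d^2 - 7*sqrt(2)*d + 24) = 3*d/2 + 7*sqrt(2)*d - 24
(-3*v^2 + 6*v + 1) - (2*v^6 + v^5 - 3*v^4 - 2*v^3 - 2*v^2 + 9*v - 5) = -2*v^6 - v^5 + 3*v^4 + 2*v^3 - v^2 - 3*v + 6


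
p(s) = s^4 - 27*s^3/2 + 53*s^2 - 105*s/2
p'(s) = 4*s^3 - 81*s^2/2 + 106*s - 105/2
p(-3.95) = 2109.75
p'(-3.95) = -1349.62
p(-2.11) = 493.38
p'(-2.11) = -494.05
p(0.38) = -13.02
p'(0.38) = -17.85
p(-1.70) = 317.10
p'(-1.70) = -369.40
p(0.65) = -15.26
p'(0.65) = 0.39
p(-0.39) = 29.36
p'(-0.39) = -100.24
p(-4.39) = 2765.47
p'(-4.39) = -1636.78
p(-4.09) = 2304.79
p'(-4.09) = -1437.20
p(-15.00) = 108900.00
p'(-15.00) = -24255.00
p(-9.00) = 21168.00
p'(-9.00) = -7203.00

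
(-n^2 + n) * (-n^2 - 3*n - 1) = n^4 + 2*n^3 - 2*n^2 - n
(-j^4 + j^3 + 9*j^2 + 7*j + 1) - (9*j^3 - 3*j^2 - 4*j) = -j^4 - 8*j^3 + 12*j^2 + 11*j + 1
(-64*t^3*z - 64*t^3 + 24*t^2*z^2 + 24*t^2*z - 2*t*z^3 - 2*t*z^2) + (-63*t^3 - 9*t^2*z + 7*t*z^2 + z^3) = -64*t^3*z - 127*t^3 + 24*t^2*z^2 + 15*t^2*z - 2*t*z^3 + 5*t*z^2 + z^3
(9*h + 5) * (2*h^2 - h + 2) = 18*h^3 + h^2 + 13*h + 10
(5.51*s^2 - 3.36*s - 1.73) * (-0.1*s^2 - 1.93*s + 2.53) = -0.551*s^4 - 10.2983*s^3 + 20.5981*s^2 - 5.1619*s - 4.3769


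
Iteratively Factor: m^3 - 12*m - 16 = (m + 2)*(m^2 - 2*m - 8) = (m - 4)*(m + 2)*(m + 2)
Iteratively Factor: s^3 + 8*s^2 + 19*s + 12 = (s + 1)*(s^2 + 7*s + 12) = (s + 1)*(s + 4)*(s + 3)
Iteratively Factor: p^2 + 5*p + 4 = (p + 1)*(p + 4)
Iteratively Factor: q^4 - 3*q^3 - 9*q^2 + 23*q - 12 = (q - 4)*(q^3 + q^2 - 5*q + 3) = (q - 4)*(q + 3)*(q^2 - 2*q + 1) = (q - 4)*(q - 1)*(q + 3)*(q - 1)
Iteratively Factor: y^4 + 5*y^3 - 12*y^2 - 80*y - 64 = (y - 4)*(y^3 + 9*y^2 + 24*y + 16) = (y - 4)*(y + 4)*(y^2 + 5*y + 4) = (y - 4)*(y + 4)^2*(y + 1)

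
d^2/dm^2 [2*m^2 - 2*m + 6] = 4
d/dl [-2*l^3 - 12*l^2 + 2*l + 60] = -6*l^2 - 24*l + 2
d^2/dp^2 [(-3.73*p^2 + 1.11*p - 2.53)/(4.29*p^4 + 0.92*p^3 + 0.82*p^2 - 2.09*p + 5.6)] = (-411.883758*p^8 + 156.813228*p^7 - 841.223648*p^6 - 671.819184*p^5 + 1986.43743*p^4 - 211.120144*p^3 + 782.494032*p^2 + 73.640124*p - 206.829786)/(78.953589*p^12 + 50.795316*p^11 + 56.167254*p^10 - 95.196763*p^9 + 270.43194*p^8 + 85.048164*p^7 + 179.726239*p^6 - 268.073112*p^5 + 361.038966*p^4 + 19.840591*p^3 + 150.52968*p^2 - 196.6272*p + 175.616)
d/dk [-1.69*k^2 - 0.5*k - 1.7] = -3.38*k - 0.5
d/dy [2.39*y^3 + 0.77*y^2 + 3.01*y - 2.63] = 7.17*y^2 + 1.54*y + 3.01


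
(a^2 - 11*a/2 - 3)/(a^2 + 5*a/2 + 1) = (a - 6)/(a + 2)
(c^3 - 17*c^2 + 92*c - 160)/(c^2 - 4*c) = c - 13 + 40/c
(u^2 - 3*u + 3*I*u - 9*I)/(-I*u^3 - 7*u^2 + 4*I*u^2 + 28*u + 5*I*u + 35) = (I*u^2 - 3*u*(1 + I) + 9)/(u^3 - u^2*(4 + 7*I) + u*(-5 + 28*I) + 35*I)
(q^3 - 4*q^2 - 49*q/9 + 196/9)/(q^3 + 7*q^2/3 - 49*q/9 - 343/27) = 3*(q - 4)/(3*q + 7)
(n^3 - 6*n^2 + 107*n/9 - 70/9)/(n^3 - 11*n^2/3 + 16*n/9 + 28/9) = (3*n - 5)/(3*n + 2)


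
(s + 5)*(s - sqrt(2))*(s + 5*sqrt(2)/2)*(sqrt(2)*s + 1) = sqrt(2)*s^4 + 4*s^3 + 5*sqrt(2)*s^3 - 7*sqrt(2)*s^2/2 + 20*s^2 - 35*sqrt(2)*s/2 - 5*s - 25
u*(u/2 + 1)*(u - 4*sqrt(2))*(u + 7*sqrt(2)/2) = u^4/2 - sqrt(2)*u^3/4 + u^3 - 14*u^2 - sqrt(2)*u^2/2 - 28*u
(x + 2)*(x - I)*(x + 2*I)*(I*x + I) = I*x^4 - x^3 + 3*I*x^3 - 3*x^2 + 4*I*x^2 - 2*x + 6*I*x + 4*I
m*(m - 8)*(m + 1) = m^3 - 7*m^2 - 8*m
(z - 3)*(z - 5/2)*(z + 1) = z^3 - 9*z^2/2 + 2*z + 15/2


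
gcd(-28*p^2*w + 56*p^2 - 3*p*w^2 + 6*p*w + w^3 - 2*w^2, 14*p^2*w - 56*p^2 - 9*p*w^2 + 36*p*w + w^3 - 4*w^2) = 7*p - w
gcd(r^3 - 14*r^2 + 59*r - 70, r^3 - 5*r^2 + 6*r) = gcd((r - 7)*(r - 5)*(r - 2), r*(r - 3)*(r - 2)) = r - 2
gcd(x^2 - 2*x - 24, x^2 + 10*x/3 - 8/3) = x + 4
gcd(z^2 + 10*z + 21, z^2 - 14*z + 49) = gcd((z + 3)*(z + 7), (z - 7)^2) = 1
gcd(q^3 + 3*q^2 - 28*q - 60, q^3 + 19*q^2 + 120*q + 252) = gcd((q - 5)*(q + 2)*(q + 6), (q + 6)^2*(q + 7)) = q + 6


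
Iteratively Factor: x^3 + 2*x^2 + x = (x + 1)*(x^2 + x) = x*(x + 1)*(x + 1)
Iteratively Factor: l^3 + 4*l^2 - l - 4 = (l - 1)*(l^2 + 5*l + 4) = (l - 1)*(l + 4)*(l + 1)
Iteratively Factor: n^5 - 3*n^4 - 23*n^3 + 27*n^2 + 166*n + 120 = (n - 5)*(n^4 + 2*n^3 - 13*n^2 - 38*n - 24) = (n - 5)*(n + 2)*(n^3 - 13*n - 12) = (n - 5)*(n + 1)*(n + 2)*(n^2 - n - 12) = (n - 5)*(n + 1)*(n + 2)*(n + 3)*(n - 4)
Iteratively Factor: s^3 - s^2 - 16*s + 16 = (s - 1)*(s^2 - 16) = (s - 4)*(s - 1)*(s + 4)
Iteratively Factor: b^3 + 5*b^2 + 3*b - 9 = (b + 3)*(b^2 + 2*b - 3) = (b + 3)^2*(b - 1)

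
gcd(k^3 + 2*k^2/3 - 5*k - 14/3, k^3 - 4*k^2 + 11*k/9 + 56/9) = k^2 - 4*k/3 - 7/3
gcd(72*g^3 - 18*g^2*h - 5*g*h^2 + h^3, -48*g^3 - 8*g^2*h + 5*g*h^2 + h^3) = 12*g^2 - g*h - h^2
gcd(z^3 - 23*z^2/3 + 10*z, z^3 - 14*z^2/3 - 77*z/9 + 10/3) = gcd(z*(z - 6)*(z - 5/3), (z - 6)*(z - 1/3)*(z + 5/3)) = z - 6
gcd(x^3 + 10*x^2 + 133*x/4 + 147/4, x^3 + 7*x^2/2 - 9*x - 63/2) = x^2 + 13*x/2 + 21/2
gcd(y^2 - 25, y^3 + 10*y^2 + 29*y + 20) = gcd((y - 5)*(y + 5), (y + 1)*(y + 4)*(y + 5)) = y + 5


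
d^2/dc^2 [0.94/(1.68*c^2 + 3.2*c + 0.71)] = (-5.306112*c^2 - 10.10688*c + 0.94*(3.36*c + 3.2)*(6.72*c + 6.4) - 2.242464)/(1.68*c^2 + 3.2*c + 0.71)^3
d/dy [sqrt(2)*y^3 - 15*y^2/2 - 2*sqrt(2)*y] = 3*sqrt(2)*y^2 - 15*y - 2*sqrt(2)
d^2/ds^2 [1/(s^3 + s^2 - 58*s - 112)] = 2*(-(3*s + 1)*(s^3 + s^2 - 58*s - 112) + (3*s^2 + 2*s - 58)^2)/(s^3 + s^2 - 58*s - 112)^3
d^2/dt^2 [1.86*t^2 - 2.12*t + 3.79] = 3.72000000000000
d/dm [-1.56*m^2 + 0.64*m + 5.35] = 0.64 - 3.12*m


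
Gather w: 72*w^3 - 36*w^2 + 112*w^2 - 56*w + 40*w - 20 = 72*w^3 + 76*w^2 - 16*w - 20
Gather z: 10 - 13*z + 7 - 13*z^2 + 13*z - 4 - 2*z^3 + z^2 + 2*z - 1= -2*z^3 - 12*z^2 + 2*z + 12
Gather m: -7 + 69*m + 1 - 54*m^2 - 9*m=-54*m^2 + 60*m - 6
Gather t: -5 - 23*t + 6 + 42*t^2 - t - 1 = 42*t^2 - 24*t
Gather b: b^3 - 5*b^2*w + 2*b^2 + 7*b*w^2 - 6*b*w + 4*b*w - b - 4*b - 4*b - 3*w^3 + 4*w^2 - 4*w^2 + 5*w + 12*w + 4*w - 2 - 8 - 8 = b^3 + b^2*(2 - 5*w) + b*(7*w^2 - 2*w - 9) - 3*w^3 + 21*w - 18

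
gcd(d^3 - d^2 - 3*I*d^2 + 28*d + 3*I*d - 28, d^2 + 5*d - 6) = d - 1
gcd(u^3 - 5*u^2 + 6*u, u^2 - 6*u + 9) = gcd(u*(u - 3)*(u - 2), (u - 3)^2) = u - 3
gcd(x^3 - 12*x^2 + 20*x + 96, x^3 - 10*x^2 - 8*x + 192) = x^2 - 14*x + 48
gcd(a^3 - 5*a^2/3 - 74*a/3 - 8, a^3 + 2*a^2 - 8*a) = a + 4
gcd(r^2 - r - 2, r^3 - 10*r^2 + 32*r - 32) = r - 2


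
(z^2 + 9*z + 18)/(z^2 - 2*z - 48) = (z + 3)/(z - 8)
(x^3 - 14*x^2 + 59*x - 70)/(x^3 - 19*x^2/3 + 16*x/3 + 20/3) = 3*(x - 7)/(3*x + 2)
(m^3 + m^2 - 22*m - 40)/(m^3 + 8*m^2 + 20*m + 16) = (m - 5)/(m + 2)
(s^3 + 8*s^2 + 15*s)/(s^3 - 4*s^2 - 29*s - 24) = s*(s + 5)/(s^2 - 7*s - 8)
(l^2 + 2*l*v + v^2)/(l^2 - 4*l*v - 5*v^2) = (-l - v)/(-l + 5*v)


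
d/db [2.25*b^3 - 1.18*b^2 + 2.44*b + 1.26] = 6.75*b^2 - 2.36*b + 2.44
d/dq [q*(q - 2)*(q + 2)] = 3*q^2 - 4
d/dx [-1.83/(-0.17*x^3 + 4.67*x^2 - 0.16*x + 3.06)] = (-0.9333*x^2 + 17.0922*x - 0.2928)/(0.17*x^3 - 4.67*x^2 + 0.16*x - 3.06)^2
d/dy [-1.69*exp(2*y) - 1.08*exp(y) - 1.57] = (-3.38*exp(y) - 1.08)*exp(y)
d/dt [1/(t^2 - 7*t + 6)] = (7 - 2*t)/(t^2 - 7*t + 6)^2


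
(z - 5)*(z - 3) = z^2 - 8*z + 15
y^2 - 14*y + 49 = (y - 7)^2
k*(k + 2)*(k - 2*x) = k^3 - 2*k^2*x + 2*k^2 - 4*k*x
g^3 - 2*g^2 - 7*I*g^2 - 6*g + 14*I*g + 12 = (g - 2)*(g - 6*I)*(g - I)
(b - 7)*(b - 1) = b^2 - 8*b + 7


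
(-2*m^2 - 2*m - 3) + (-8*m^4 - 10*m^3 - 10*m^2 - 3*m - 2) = -8*m^4 - 10*m^3 - 12*m^2 - 5*m - 5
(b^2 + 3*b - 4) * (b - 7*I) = b^3 + 3*b^2 - 7*I*b^2 - 4*b - 21*I*b + 28*I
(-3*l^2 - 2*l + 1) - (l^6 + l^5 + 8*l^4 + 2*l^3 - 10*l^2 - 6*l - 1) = -l^6 - l^5 - 8*l^4 - 2*l^3 + 7*l^2 + 4*l + 2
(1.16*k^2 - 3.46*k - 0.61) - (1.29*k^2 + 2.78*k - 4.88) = -0.13*k^2 - 6.24*k + 4.27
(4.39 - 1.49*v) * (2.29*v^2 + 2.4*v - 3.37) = -3.4121*v^3 + 6.4771*v^2 + 15.5573*v - 14.7943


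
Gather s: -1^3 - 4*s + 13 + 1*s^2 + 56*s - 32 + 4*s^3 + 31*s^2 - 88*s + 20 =4*s^3 + 32*s^2 - 36*s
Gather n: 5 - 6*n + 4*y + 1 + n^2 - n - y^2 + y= n^2 - 7*n - y^2 + 5*y + 6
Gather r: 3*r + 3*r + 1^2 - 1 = 6*r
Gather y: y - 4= y - 4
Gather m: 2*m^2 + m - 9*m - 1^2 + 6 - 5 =2*m^2 - 8*m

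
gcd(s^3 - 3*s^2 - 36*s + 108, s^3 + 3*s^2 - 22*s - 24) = s + 6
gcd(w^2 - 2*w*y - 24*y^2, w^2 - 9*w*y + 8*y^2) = 1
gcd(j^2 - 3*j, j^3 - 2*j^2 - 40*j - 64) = 1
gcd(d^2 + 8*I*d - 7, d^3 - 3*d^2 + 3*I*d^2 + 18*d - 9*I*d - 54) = 1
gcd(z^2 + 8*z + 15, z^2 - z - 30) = z + 5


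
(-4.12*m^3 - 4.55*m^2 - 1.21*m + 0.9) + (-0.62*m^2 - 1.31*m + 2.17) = -4.12*m^3 - 5.17*m^2 - 2.52*m + 3.07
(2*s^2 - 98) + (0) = 2*s^2 - 98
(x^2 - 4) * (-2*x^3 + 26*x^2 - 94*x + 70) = -2*x^5 + 26*x^4 - 86*x^3 - 34*x^2 + 376*x - 280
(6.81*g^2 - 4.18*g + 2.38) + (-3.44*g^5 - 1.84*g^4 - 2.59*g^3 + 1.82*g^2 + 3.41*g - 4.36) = -3.44*g^5 - 1.84*g^4 - 2.59*g^3 + 8.63*g^2 - 0.77*g - 1.98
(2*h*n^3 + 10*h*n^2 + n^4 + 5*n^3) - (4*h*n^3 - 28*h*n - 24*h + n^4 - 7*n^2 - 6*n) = -2*h*n^3 + 10*h*n^2 + 28*h*n + 24*h + 5*n^3 + 7*n^2 + 6*n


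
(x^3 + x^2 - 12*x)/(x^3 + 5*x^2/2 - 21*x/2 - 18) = 2*x/(2*x + 3)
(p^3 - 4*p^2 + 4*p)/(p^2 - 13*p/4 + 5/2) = 4*p*(p - 2)/(4*p - 5)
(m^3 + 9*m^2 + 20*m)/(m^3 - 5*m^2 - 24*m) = (m^2 + 9*m + 20)/(m^2 - 5*m - 24)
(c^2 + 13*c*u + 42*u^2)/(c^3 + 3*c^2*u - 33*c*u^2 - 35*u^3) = (-c - 6*u)/(-c^2 + 4*c*u + 5*u^2)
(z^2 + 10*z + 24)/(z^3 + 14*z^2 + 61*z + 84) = (z + 6)/(z^2 + 10*z + 21)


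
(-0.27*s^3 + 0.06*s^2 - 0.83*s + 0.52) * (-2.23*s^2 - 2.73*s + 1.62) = 0.6021*s^5 + 0.6033*s^4 + 1.2497*s^3 + 1.2035*s^2 - 2.7642*s + 0.8424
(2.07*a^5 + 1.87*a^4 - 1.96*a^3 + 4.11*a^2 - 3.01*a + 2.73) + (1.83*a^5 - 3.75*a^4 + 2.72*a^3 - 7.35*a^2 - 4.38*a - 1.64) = 3.9*a^5 - 1.88*a^4 + 0.76*a^3 - 3.24*a^2 - 7.39*a + 1.09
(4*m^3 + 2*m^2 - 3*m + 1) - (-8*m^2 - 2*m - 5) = 4*m^3 + 10*m^2 - m + 6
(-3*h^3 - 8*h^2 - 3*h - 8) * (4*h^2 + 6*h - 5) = -12*h^5 - 50*h^4 - 45*h^3 - 10*h^2 - 33*h + 40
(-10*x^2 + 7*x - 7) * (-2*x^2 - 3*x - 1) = 20*x^4 + 16*x^3 + 3*x^2 + 14*x + 7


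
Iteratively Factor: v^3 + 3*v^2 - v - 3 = (v + 1)*(v^2 + 2*v - 3) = (v - 1)*(v + 1)*(v + 3)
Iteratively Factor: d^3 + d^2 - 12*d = (d + 4)*(d^2 - 3*d) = (d - 3)*(d + 4)*(d)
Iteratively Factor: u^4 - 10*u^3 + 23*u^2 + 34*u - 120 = (u - 4)*(u^3 - 6*u^2 - u + 30) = (u - 5)*(u - 4)*(u^2 - u - 6) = (u - 5)*(u - 4)*(u - 3)*(u + 2)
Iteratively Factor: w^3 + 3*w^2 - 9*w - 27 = (w + 3)*(w^2 - 9) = (w + 3)^2*(w - 3)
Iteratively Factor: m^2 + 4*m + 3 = (m + 1)*(m + 3)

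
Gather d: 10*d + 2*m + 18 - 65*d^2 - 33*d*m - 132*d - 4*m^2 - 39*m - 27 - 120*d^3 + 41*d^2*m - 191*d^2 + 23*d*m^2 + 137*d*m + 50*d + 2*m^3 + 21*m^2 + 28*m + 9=-120*d^3 + d^2*(41*m - 256) + d*(23*m^2 + 104*m - 72) + 2*m^3 + 17*m^2 - 9*m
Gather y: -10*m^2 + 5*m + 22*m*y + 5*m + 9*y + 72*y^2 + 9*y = -10*m^2 + 10*m + 72*y^2 + y*(22*m + 18)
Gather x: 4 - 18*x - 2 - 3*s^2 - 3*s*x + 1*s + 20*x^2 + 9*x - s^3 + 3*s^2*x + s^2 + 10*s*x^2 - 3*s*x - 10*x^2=-s^3 - 2*s^2 + s + x^2*(10*s + 10) + x*(3*s^2 - 6*s - 9) + 2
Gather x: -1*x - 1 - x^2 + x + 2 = 1 - x^2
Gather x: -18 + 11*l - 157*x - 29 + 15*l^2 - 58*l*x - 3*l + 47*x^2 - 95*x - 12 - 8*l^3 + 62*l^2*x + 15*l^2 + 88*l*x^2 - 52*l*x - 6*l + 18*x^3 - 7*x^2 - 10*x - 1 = -8*l^3 + 30*l^2 + 2*l + 18*x^3 + x^2*(88*l + 40) + x*(62*l^2 - 110*l - 262) - 60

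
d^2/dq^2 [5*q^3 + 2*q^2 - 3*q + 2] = 30*q + 4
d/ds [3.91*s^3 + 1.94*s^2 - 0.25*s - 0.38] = 11.73*s^2 + 3.88*s - 0.25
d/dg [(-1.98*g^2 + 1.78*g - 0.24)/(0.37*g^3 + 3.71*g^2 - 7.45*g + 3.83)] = (0.732599999999999*g^4 - 1.3172*g^3 + 8.4136*g^2 - 13.386*g + 5.0294)/(0.1369*g^6 + 2.7454*g^5 + 8.2511*g^4 - 52.4448*g^3 + 83.9211*g^2 - 57.067*g + 14.6689)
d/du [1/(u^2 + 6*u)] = 2*(-u - 3)/(u^2*(u + 6)^2)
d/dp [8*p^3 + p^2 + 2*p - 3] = 24*p^2 + 2*p + 2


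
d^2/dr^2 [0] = 0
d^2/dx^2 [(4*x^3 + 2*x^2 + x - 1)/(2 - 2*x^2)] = (-5*x^3 - 3*x^2 - 15*x - 1)/(x^6 - 3*x^4 + 3*x^2 - 1)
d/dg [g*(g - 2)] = 2*g - 2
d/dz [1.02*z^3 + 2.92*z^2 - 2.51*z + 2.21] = 3.06*z^2 + 5.84*z - 2.51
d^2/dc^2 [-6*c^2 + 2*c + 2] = -12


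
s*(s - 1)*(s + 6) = s^3 + 5*s^2 - 6*s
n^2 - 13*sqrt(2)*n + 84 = (n - 7*sqrt(2))*(n - 6*sqrt(2))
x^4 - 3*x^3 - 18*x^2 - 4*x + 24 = (x - 6)*(x - 1)*(x + 2)^2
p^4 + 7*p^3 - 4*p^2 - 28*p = p*(p - 2)*(p + 2)*(p + 7)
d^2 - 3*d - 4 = (d - 4)*(d + 1)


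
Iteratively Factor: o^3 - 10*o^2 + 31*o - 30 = (o - 2)*(o^2 - 8*o + 15) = (o - 5)*(o - 2)*(o - 3)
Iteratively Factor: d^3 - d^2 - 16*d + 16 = (d - 1)*(d^2 - 16) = (d - 4)*(d - 1)*(d + 4)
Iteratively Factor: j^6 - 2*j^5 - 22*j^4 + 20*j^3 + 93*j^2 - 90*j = (j)*(j^5 - 2*j^4 - 22*j^3 + 20*j^2 + 93*j - 90) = j*(j + 3)*(j^4 - 5*j^3 - 7*j^2 + 41*j - 30) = j*(j - 1)*(j + 3)*(j^3 - 4*j^2 - 11*j + 30) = j*(j - 5)*(j - 1)*(j + 3)*(j^2 + j - 6) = j*(j - 5)*(j - 2)*(j - 1)*(j + 3)*(j + 3)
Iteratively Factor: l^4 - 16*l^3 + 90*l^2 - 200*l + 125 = (l - 5)*(l^3 - 11*l^2 + 35*l - 25) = (l - 5)*(l - 1)*(l^2 - 10*l + 25) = (l - 5)^2*(l - 1)*(l - 5)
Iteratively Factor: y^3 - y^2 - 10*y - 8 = (y - 4)*(y^2 + 3*y + 2) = (y - 4)*(y + 1)*(y + 2)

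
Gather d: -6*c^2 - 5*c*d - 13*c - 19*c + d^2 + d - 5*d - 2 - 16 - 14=-6*c^2 - 32*c + d^2 + d*(-5*c - 4) - 32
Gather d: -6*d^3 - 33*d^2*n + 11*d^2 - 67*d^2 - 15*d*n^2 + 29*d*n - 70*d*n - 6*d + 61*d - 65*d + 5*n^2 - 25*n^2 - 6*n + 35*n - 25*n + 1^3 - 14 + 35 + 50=-6*d^3 + d^2*(-33*n - 56) + d*(-15*n^2 - 41*n - 10) - 20*n^2 + 4*n + 72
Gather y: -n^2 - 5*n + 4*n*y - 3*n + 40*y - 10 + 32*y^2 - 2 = -n^2 - 8*n + 32*y^2 + y*(4*n + 40) - 12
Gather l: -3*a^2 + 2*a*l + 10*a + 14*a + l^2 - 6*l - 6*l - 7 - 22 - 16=-3*a^2 + 24*a + l^2 + l*(2*a - 12) - 45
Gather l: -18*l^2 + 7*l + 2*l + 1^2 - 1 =-18*l^2 + 9*l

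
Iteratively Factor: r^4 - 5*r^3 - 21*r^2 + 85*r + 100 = (r - 5)*(r^3 - 21*r - 20) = (r - 5)*(r + 1)*(r^2 - r - 20) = (r - 5)^2*(r + 1)*(r + 4)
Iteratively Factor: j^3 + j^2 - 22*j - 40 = (j - 5)*(j^2 + 6*j + 8) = (j - 5)*(j + 2)*(j + 4)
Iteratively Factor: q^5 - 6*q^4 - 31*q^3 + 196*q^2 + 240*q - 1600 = (q - 5)*(q^4 - q^3 - 36*q^2 + 16*q + 320) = (q - 5)*(q - 4)*(q^3 + 3*q^2 - 24*q - 80) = (q - 5)*(q - 4)*(q + 4)*(q^2 - q - 20) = (q - 5)^2*(q - 4)*(q + 4)*(q + 4)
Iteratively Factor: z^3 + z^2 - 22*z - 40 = (z + 2)*(z^2 - z - 20) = (z + 2)*(z + 4)*(z - 5)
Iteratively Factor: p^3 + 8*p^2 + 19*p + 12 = (p + 1)*(p^2 + 7*p + 12) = (p + 1)*(p + 4)*(p + 3)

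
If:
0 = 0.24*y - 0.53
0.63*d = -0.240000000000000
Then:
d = -0.38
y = 2.21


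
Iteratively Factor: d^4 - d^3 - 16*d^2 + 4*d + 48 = (d - 4)*(d^3 + 3*d^2 - 4*d - 12) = (d - 4)*(d + 2)*(d^2 + d - 6) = (d - 4)*(d + 2)*(d + 3)*(d - 2)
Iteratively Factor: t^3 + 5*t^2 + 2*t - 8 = (t - 1)*(t^2 + 6*t + 8) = (t - 1)*(t + 4)*(t + 2)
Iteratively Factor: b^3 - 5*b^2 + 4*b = (b - 1)*(b^2 - 4*b) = (b - 4)*(b - 1)*(b)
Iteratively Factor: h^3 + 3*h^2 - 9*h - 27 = (h + 3)*(h^2 - 9) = (h - 3)*(h + 3)*(h + 3)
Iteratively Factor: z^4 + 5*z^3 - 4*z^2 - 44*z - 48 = (z + 4)*(z^3 + z^2 - 8*z - 12) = (z - 3)*(z + 4)*(z^2 + 4*z + 4) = (z - 3)*(z + 2)*(z + 4)*(z + 2)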